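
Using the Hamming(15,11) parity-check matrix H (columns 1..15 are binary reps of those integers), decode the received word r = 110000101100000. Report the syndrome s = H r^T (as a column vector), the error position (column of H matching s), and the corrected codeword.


s = (0, 1, 1, 1)^T, error position = 7, corrected codeword c = 110000001100000

Compute s = H r^T mod 2 one row at a time:
  s_1 = 0 + 1 + 1 + 0 + 0 + 0 + 0 + 0 = 2 ≡ 0 (mod 2).
  s_2 = 0 + 0 + 0 + 1 + 0 + 0 + 0 + 0 = 1 ≡ 1 (mod 2).
  s_3 = 1 + 0 + 0 + 1 + 1 + 0 + 0 + 0 = 3 ≡ 1 (mod 2).
  s_4 = 1 + 0 + 0 + 1 + 1 + 0 + 0 + 0 = 3 ≡ 1 (mod 2).
s = (0, 1, 1, 1)^T — this equals column 7 of H (binary 0111), so error is at position 7.
Correct: flip bit 7 of r = 110000101100000 to get c = 110000001100000.


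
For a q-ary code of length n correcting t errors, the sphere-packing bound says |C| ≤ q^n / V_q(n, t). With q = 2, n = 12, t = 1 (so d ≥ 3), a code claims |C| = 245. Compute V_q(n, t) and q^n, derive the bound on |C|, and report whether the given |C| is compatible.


V_q(n, t) = 13, q^n = 4096, Hamming bound = 315, |C| = 245 ≤ bound (satisfied).

Step 1: Compute V_q(n, t) = Σ_{j=0}^1 C(n, j) (q−1)^j.
  j = 0: C(12,0)·(1)^0 = 1·1 = 1.
  j = 1: C(12,1)·(1)^1 = 12·1 = 12.
  V_q(n, t) = 1 + 12 = 13.
Step 2: q^n = 2^12 = 4096.
Step 3: Hamming bound ⌊q^n / V_q(n,t)⌋ = ⌊4096/13⌋ = 315.
Step 4: Compare |C| = 245 to 315: satisfied.
The claimed |C| lies below the Hamming bound.


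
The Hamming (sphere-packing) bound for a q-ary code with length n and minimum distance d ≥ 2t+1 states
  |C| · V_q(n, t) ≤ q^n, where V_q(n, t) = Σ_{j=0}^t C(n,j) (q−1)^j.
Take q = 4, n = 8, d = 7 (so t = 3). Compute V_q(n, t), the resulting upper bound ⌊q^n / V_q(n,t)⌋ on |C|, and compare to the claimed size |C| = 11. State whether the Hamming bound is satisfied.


V_q(n, t) = 1789, q^n = 65536, Hamming bound = 36, |C| = 11 ≤ bound (satisfied).

Step 1: Compute V_q(n, t) = Σ_{j=0}^3 C(n, j) (q−1)^j.
  j = 0: C(8,0)·(3)^0 = 1·1 = 1.
  j = 1: C(8,1)·(3)^1 = 8·3 = 24.
  j = 2: C(8,2)·(3)^2 = 28·9 = 252.
  j = 3: C(8,3)·(3)^3 = 56·27 = 1512.
  V_q(n, t) = 1 + 24 + 252 + 1512 = 1789.
Step 2: q^n = 4^8 = 65536.
Step 3: Hamming bound ⌊q^n / V_q(n,t)⌋ = ⌊65536/1789⌋ = 36.
Step 4: Compare |C| = 11 to 36: satisfied.
The claimed |C| lies below the Hamming bound.


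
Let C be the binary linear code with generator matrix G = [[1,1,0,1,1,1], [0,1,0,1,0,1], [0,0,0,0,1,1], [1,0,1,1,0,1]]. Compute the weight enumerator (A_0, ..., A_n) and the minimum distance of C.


Weight distribution: A_0 = 1, A_2 = 4, A_3 = 6, A_4 = 3, A_5 = 2. Minimum distance d = 2.

Enumerate all 2^4 = 16 messages m ∈ F_2^4.
For each, compute codeword c = mG in F_2^6, then tally its weight.
  m = 0000 → c = 000000, weight = 0.
  m = 1000 → c = 110111, weight = 5.
  m = 0100 → c = 010101, weight = 3.
  m = 1100 → c = 100010, weight = 2.
  m = 0010 → c = 000011, weight = 2.
  m = 1010 → c = 110100, weight = 3.
  m = 0110 → c = 010110, weight = 3.
  m = 1110 → c = 100001, weight = 2.
  m = 0001 → c = 101101, weight = 4.
  m = 1001 → c = 011010, weight = 3.
  m = 0101 → c = 111000, weight = 3.
  m = 1101 → c = 001111, weight = 4.
  m = 0011 → c = 101110, weight = 4.
  m = 1011 → c = 011001, weight = 3.
  m = 0111 → c = 111011, weight = 5.
  m = 1111 → c = 001100, weight = 2.
Tally weights:
  weight 0: 1 codewords.
  weight 2: 4 codewords.
  weight 3: 6 codewords.
  weight 4: 3 codewords.
  weight 5: 2 codewords.
Minimum distance d = smallest w > 0 with A_w > 0 = 2.
Sanity: Σ A_w = 16 = 2^4 = 16 ✓.


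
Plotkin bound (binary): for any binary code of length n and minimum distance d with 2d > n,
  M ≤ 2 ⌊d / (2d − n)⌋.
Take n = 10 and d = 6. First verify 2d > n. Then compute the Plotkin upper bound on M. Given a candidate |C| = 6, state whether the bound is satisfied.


Plotkin bound M ≤ 6; given |C| = 6 ≤ bound (satisfied).

Check applicability: 2d = 12, n = 10.
2d − n = 2 > 0, so Plotkin applies.
Compute d/(2d−n) = 6/2 ≈ 3.0000.
⌊d/(2d−n)⌋ = 3.
Plotkin bound: M ≤ 2·3 = 6.
Given |C| = 6, check: satisfied.
This |C| is at the Plotkin bound.


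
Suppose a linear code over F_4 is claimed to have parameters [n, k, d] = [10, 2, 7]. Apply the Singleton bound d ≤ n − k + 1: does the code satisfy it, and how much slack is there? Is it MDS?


Singleton RHS = n − k + 1 = 9, slack = 2, bound satisfied, not MDS.

Singleton bound: d ≤ n − k + 1.
Here n = 10, k = 2, so n − k + 1 = 9.
Given d = 7, check d ≤ 9: YES.
Slack = (n − k + 1) − d = 2.
The code is NOT MDS (slack = 2 > 0).
Description: the claimed parameters are [10, 2, 7]_4; such a code would be non-MDS.


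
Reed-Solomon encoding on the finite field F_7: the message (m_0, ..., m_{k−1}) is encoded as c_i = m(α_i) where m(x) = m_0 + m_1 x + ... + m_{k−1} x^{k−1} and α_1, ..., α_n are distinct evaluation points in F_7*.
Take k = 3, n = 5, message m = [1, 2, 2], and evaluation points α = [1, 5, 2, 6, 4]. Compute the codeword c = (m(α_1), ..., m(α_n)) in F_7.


c = [5, 5, 6, 1, 6]

Message polynomial: m(x) = 1 + 2·x + 2·x^2 (mod 7).
For each evaluation point α_i, compute m(α_i) mod 7:
  α_1 = 1: Horner steps 2 → 4 → 5, so m(1) = 5.
  α_2 = 5: Horner steps 2 → 5 → 5, so m(5) = 5.
  α_3 = 2: Horner steps 2 → 6 → 6, so m(2) = 6.
  α_4 = 6: Horner steps 2 → 0 → 1, so m(6) = 1.
  α_5 = 4: Horner steps 2 → 3 → 6, so m(4) = 6.
Codeword c = [5, 5, 6, 1, 6] ∈ F_7^5.


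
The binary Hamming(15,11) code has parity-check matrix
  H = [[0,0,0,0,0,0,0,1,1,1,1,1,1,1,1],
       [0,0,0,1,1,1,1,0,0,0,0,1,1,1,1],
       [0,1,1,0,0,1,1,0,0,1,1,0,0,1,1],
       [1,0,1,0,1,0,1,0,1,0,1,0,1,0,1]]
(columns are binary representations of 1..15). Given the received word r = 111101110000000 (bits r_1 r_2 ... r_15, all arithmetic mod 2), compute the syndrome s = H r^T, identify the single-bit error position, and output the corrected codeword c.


s = (1, 1, 0, 1)^T, error position = 13, corrected codeword c = 111101110000100

Compute s = H r^T mod 2 one row at a time:
  s_1 = 1 + 0 + 0 + 0 + 0 + 0 + 0 + 0 = 1 ≡ 1 (mod 2).
  s_2 = 1 + 0 + 1 + 1 + 0 + 0 + 0 + 0 = 3 ≡ 1 (mod 2).
  s_3 = 1 + 1 + 1 + 1 + 0 + 0 + 0 + 0 = 4 ≡ 0 (mod 2).
  s_4 = 1 + 1 + 0 + 1 + 0 + 0 + 0 + 0 = 3 ≡ 1 (mod 2).
s = (1, 1, 0, 1)^T — this equals column 13 of H (binary 1101), so error is at position 13.
Correct: flip bit 13 of r = 111101110000000 to get c = 111101110000100.


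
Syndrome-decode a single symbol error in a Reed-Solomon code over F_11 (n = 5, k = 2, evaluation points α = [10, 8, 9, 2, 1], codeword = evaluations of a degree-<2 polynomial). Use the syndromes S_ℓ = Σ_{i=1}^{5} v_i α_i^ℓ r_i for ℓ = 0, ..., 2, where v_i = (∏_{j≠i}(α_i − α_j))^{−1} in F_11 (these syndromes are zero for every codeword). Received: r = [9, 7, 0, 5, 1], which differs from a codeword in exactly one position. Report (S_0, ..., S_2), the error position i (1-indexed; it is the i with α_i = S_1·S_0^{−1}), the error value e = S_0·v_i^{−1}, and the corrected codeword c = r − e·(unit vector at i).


S = (5, 6, 5), error at position 1, error magnitude e = 5, c = [4, 7, 0, 5, 1].

Step 1: column multipliers v_i = (∏_{j≠i}(α_i − α_j))^{−1} mod 11.
  i = 1 (α = 10): (10−8)(10−9)(10−2)(10−1) = 2·1·8·9 = 144 ≡ 1, so v_1 = 1^{−1} = 1 (mod 11).
  i = 2 (α = 8): (8−10)(8−9)(8−2)(8−1) = (−2)·(−1)·6·7 = 84 ≡ 7, so v_2 = 7^{−1} = 8 (mod 11).
  i = 3 (α = 9): (9−10)(9−8)(9−2)(9−1) = (−1)·1·7·8 = −56 ≡ 10, so v_3 = 10^{−1} = 10 (mod 11).
  i = 4 (α = 2): (2−10)(2−8)(2−9)(2−1) = (−8)·(−6)·(−7)·1 = −336 ≡ 5, so v_4 = 5^{−1} = 9 (mod 11).
  i = 5 (α = 1): (1−10)(1−8)(1−9)(1−2) = (−9)·(−7)·(−8)·(−1) = 504 ≡ 9, so v_5 = 9^{−1} = 5 (mod 11).
  v = [1, 8, 10, 9, 5].
Step 2: syndromes of r = [9, 7, 0, 5, 1] (all sums mod 11).
  S_0 = Σ v_i r_i = 1·9 + 8·7 + 10·0 + 9·5 + 5·1 = 115 ≡ 5.
  S_1 = Σ v_i α_i r_i = 1·10·9 + 8·8·7 + 10·9·0 + 9·2·5 + 5·1·1 = 633 ≡ 6.
  α_i^2 mod 11 = [1, 9, 4, 4, 1].
  S_2 = Σ v_i α_i^2 r_i = 1·1·9 + 8·9·7 + 10·4·0 + 9·4·5 + 5·1·1 = 698 ≡ 5.
  S = (5, 6, 5) ≠ 0, so r is not a codeword (an error is present).
Step 3: locate the error. For a single error e at position i, S_ℓ = v_i·e·α_i^ℓ, so α_err = S_1/S_0.
  S_0^{−1} = 5^{−1} = 9 (mod 11), so α_err = 6·9 = 54 ≡ 10 = α_1. Error position i = 1.
  Consistency check: S_2/S_1 = 5·2 = 10 ≡ 10 = α_err ✓ (single-error assumption holds).
Step 4: error magnitude e = S_0/v_1 = S_0·∏_{j≠1}(α_1 − α_j) = 5·1 = 5 ≡ 5 (mod 11).
Step 5: correct position 1: c_1 = r_1 − e = 9 − 5 ≡ 4 (mod 11). Hence c = [4, 7, 0, 5, 1].
  Check: interpolating c through the α_i gives m(x) = 8 + 4·x (degree < 2) with m(α_i) = c_i for every i, so c is indeed a codeword.


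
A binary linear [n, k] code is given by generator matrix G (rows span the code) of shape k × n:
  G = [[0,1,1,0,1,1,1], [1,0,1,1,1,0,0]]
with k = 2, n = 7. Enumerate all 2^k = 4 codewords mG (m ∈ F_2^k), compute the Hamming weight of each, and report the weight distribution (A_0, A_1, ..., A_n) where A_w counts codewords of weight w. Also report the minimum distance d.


Weight distribution: A_0 = 1, A_4 = 1, A_5 = 2. Minimum distance d = 4.

Enumerate all 2^2 = 4 messages m ∈ F_2^2.
For each, compute codeword c = mG in F_2^7, then tally its weight.
  m = 00 → c = 0000000, weight = 0.
  m = 10 → c = 0110111, weight = 5.
  m = 01 → c = 1011100, weight = 4.
  m = 11 → c = 1101011, weight = 5.
Tally weights:
  weight 0: 1 codewords.
  weight 4: 1 codewords.
  weight 5: 2 codewords.
Minimum distance d = smallest w > 0 with A_w > 0 = 4.
Sanity: Σ A_w = 4 = 2^2 = 4 ✓.


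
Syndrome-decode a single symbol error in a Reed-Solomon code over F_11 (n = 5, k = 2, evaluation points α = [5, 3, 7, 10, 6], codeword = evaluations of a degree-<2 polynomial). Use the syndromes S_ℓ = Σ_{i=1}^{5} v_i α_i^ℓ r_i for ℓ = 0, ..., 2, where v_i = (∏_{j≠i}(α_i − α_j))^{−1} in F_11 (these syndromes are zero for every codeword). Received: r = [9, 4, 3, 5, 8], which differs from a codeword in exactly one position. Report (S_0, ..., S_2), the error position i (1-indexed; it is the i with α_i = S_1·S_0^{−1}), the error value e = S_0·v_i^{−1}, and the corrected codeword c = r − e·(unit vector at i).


S = (2, 1, 6), error at position 5, error magnitude e = 2, c = [9, 4, 3, 5, 6].

Step 1: column multipliers v_i = (∏_{j≠i}(α_i − α_j))^{−1} mod 11.
  i = 1 (α = 5): (5−3)(5−7)(5−10)(5−6) = 2·(−2)·(−5)·(−1) = −20 ≡ 2, so v_1 = 2^{−1} = 6 (mod 11).
  i = 2 (α = 3): (3−5)(3−7)(3−10)(3−6) = (−2)·(−4)·(−7)·(−3) = 168 ≡ 3, so v_2 = 3^{−1} = 4 (mod 11).
  i = 3 (α = 7): (7−5)(7−3)(7−10)(7−6) = 2·4·(−3)·1 = −24 ≡ 9, so v_3 = 9^{−1} = 5 (mod 11).
  i = 4 (α = 10): (10−5)(10−3)(10−7)(10−6) = 5·7·3·4 = 420 ≡ 2, so v_4 = 2^{−1} = 6 (mod 11).
  i = 5 (α = 6): (6−5)(6−3)(6−7)(6−10) = 1·3·(−1)·(−4) = 12 ≡ 1, so v_5 = 1^{−1} = 1 (mod 11).
  v = [6, 4, 5, 6, 1].
Step 2: syndromes of r = [9, 4, 3, 5, 8] (all sums mod 11).
  S_0 = Σ v_i r_i = 6·9 + 4·4 + 5·3 + 6·5 + 1·8 = 123 ≡ 2.
  S_1 = Σ v_i α_i r_i = 6·5·9 + 4·3·4 + 5·7·3 + 6·10·5 + 1·6·8 = 771 ≡ 1.
  α_i^2 mod 11 = [3, 9, 5, 1, 3].
  S_2 = Σ v_i α_i^2 r_i = 6·3·9 + 4·9·4 + 5·5·3 + 6·1·5 + 1·3·8 = 435 ≡ 6.
  S = (2, 1, 6) ≠ 0, so r is not a codeword (an error is present).
Step 3: locate the error. For a single error e at position i, S_ℓ = v_i·e·α_i^ℓ, so α_err = S_1/S_0.
  S_0^{−1} = 2^{−1} = 6 (mod 11), so α_err = 1·6 = 6 ≡ 6 = α_5. Error position i = 5.
  Consistency check: S_2/S_1 = 6·1 = 6 ≡ 6 = α_err ✓ (single-error assumption holds).
Step 4: error magnitude e = S_0/v_5 = S_0·∏_{j≠5}(α_5 − α_j) = 2·1 = 2 ≡ 2 (mod 11).
Step 5: correct position 5: c_5 = r_5 − e = 8 − 2 ≡ 6 (mod 11). Hence c = [9, 4, 3, 5, 6].
  Check: interpolating c through the α_i gives m(x) = 2 + 8·x (degree < 2) with m(α_i) = c_i for every i, so c is indeed a codeword.


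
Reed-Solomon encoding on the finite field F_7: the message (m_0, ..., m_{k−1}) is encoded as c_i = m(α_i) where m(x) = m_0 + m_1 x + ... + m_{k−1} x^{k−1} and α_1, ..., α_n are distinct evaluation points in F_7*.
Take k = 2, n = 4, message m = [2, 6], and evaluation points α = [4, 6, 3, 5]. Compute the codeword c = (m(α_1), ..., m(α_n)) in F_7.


c = [5, 3, 6, 4]

Message polynomial: m(x) = 2 + 6·x (mod 7).
For each evaluation point α_i, compute m(α_i) mod 7:
  α_1 = 4: Horner steps 6 → 5, so m(4) = 5.
  α_2 = 6: Horner steps 6 → 3, so m(6) = 3.
  α_3 = 3: Horner steps 6 → 6, so m(3) = 6.
  α_4 = 5: Horner steps 6 → 4, so m(5) = 4.
Codeword c = [5, 3, 6, 4] ∈ F_7^4.


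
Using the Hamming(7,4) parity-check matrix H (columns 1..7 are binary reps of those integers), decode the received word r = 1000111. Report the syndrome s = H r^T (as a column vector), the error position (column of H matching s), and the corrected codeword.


s = (1, 0, 1)^T, error position = 5, corrected codeword c = 1000011

Compute s = H r^T mod 2 one row at a time:
  s_1 = 0 + 1 + 1 + 1 = 3 ≡ 1 (mod 2).
  s_2 = 0 + 0 + 1 + 1 = 2 ≡ 0 (mod 2).
  s_3 = 1 + 0 + 1 + 1 = 3 ≡ 1 (mod 2).
s = (1, 0, 1)^T — this equals column 5 of H (binary 101), so error is at position 5.
Correct: flip bit 5 of r = 1000111 to get c = 1000011.


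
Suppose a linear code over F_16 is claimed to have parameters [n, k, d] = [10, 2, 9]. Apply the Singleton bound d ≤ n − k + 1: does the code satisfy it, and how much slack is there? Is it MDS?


Singleton RHS = n − k + 1 = 9, slack = 0, bound satisfied, MDS.

Singleton bound: d ≤ n − k + 1.
Here n = 10, k = 2, so n − k + 1 = 9.
Given d = 9, check d ≤ 9: YES.
Slack = (n − k + 1) − d = 0.
The code is MDS (slack = 0).
Description: the claimed parameters are [10, 2, 9]_16; such a code would be MDS (meets Singleton bound).


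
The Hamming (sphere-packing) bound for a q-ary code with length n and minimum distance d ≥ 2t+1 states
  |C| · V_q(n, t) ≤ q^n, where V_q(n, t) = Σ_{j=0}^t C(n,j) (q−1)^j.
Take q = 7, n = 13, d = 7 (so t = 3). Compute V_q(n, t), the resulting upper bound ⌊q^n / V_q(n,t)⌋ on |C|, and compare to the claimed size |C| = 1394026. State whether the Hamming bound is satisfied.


V_q(n, t) = 64663, q^n = 96889010407, Hamming bound = 1498368, |C| = 1394026 ≤ bound (satisfied).

Step 1: Compute V_q(n, t) = Σ_{j=0}^3 C(n, j) (q−1)^j.
  j = 0: C(13,0)·(6)^0 = 1·1 = 1.
  j = 1: C(13,1)·(6)^1 = 13·6 = 78.
  j = 2: C(13,2)·(6)^2 = 78·36 = 2808.
  j = 3: C(13,3)·(6)^3 = 286·216 = 61776.
  V_q(n, t) = 1 + 78 + 2808 + 61776 = 64663.
Step 2: q^n = 7^13 = 96889010407.
Step 3: Hamming bound ⌊q^n / V_q(n,t)⌋ = ⌊96889010407/64663⌋ = 1498368.
Step 4: Compare |C| = 1394026 to 1498368: satisfied.
The claimed |C| lies below the Hamming bound.


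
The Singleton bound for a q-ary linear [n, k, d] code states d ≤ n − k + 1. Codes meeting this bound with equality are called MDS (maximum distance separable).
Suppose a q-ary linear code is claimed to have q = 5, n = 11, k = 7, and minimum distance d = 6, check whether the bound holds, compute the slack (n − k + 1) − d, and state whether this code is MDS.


Singleton RHS = n − k + 1 = 5, slack = -1, bound violated (no such code; not MDS).

Singleton bound: d ≤ n − k + 1.
Here n = 11, k = 7, so n − k + 1 = 5.
Given d = 6, check d ≤ 5: NO.
Slack = (n − k + 1) − d = -1.
The slack is negative: d = 6 exceeds n − k + 1 = 5 by 1, so the Singleton bound is violated and no linear [11, 7, 6]_5 code can exist. In particular it is not MDS (MDS requires d = n − k + 1 exactly).
Description: the claimed parameters are [11, 7, 6]_5; such a code would be impossible (violates the Singleton bound).


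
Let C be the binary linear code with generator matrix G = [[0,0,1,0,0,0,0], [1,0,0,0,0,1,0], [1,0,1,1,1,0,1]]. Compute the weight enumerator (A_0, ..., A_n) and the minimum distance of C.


Weight distribution: A_0 = 1, A_1 = 1, A_2 = 1, A_3 = 1, A_4 = 2, A_5 = 2. Minimum distance d = 1.

Enumerate all 2^3 = 8 messages m ∈ F_2^3.
For each, compute codeword c = mG in F_2^7, then tally its weight.
  m = 000 → c = 0000000, weight = 0.
  m = 100 → c = 0010000, weight = 1.
  m = 010 → c = 1000010, weight = 2.
  m = 110 → c = 1010010, weight = 3.
  m = 001 → c = 1011101, weight = 5.
  m = 101 → c = 1001101, weight = 4.
  m = 011 → c = 0011111, weight = 5.
  m = 111 → c = 0001111, weight = 4.
Tally weights:
  weight 0: 1 codewords.
  weight 1: 1 codewords.
  weight 2: 1 codewords.
  weight 3: 1 codewords.
  weight 4: 2 codewords.
  weight 5: 2 codewords.
Minimum distance d = smallest w > 0 with A_w > 0 = 1.
Sanity: Σ A_w = 8 = 2^3 = 8 ✓.


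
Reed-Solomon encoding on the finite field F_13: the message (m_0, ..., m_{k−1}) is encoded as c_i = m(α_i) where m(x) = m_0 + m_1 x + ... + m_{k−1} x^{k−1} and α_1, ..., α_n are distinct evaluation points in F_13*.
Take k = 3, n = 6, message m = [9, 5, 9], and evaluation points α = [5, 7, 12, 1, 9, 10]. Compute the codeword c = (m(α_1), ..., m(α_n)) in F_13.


c = [12, 4, 0, 10, 3, 10]

Message polynomial: m(x) = 9 + 5·x + 9·x^2 (mod 13).
For each evaluation point α_i, compute m(α_i) mod 13:
  α_1 = 5: Horner steps 9 → 11 → 12, so m(5) = 12.
  α_2 = 7: Horner steps 9 → 3 → 4, so m(7) = 4.
  α_3 = 12: Horner steps 9 → 9 → 0, so m(12) = 0.
  α_4 = 1: Horner steps 9 → 1 → 10, so m(1) = 10.
  α_5 = 9: Horner steps 9 → 8 → 3, so m(9) = 3.
  α_6 = 10: Horner steps 9 → 4 → 10, so m(10) = 10.
Codeword c = [12, 4, 0, 10, 3, 10] ∈ F_13^6.


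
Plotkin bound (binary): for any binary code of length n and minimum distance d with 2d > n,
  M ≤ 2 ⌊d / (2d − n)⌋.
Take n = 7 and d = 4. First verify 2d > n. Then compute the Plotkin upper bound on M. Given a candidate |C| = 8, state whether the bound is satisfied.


Plotkin bound M ≤ 8; given |C| = 8 ≤ bound (satisfied).

Check applicability: 2d = 8, n = 7.
2d − n = 1 > 0, so Plotkin applies.
Compute d/(2d−n) = 4/1 ≈ 4.0000.
⌊d/(2d−n)⌋ = 4.
Plotkin bound: M ≤ 2·4 = 8.
Given |C| = 8, check: satisfied.
This |C| is at the Plotkin bound.


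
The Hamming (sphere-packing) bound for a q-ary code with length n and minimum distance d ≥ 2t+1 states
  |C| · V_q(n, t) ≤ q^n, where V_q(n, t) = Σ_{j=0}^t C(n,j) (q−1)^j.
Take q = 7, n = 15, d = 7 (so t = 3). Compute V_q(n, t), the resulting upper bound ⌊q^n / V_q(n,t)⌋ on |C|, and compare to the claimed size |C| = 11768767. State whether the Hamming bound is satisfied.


V_q(n, t) = 102151, q^n = 4747561509943, Hamming bound = 46475918, |C| = 11768767 ≤ bound (satisfied).

Step 1: Compute V_q(n, t) = Σ_{j=0}^3 C(n, j) (q−1)^j.
  j = 0: C(15,0)·(6)^0 = 1·1 = 1.
  j = 1: C(15,1)·(6)^1 = 15·6 = 90.
  j = 2: C(15,2)·(6)^2 = 105·36 = 3780.
  j = 3: C(15,3)·(6)^3 = 455·216 = 98280.
  V_q(n, t) = 1 + 90 + 3780 + 98280 = 102151.
Step 2: q^n = 7^15 = 4747561509943.
Step 3: Hamming bound ⌊q^n / V_q(n,t)⌋ = ⌊4747561509943/102151⌋ = 46475918.
Step 4: Compare |C| = 11768767 to 46475918: satisfied.
The claimed |C| lies below the Hamming bound.


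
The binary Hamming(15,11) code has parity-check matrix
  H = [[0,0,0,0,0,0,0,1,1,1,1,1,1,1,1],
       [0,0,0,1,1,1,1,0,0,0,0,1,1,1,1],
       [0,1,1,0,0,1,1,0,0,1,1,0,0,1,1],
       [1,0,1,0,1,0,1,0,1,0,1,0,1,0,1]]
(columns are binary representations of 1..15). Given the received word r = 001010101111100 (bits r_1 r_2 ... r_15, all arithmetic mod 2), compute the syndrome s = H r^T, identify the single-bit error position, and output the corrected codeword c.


s = (1, 0, 0, 0)^T, error position = 8, corrected codeword c = 001010111111100

Compute s = H r^T mod 2 one row at a time:
  s_1 = 0 + 1 + 1 + 1 + 1 + 1 + 0 + 0 = 5 ≡ 1 (mod 2).
  s_2 = 0 + 1 + 0 + 1 + 1 + 1 + 0 + 0 = 4 ≡ 0 (mod 2).
  s_3 = 0 + 1 + 0 + 1 + 1 + 1 + 0 + 0 = 4 ≡ 0 (mod 2).
  s_4 = 0 + 1 + 1 + 1 + 1 + 1 + 1 + 0 = 6 ≡ 0 (mod 2).
s = (1, 0, 0, 0)^T — this equals column 8 of H (binary 1000), so error is at position 8.
Correct: flip bit 8 of r = 001010101111100 to get c = 001010111111100.


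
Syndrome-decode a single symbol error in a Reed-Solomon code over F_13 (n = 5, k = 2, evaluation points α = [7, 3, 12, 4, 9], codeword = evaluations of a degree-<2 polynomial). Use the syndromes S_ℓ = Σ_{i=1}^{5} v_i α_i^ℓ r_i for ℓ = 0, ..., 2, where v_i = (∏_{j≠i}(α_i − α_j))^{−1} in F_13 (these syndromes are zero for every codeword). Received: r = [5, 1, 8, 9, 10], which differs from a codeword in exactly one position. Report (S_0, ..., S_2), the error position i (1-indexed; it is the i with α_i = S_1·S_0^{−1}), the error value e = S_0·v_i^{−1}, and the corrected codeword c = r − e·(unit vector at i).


S = (8, 4, 2), error at position 1, error magnitude e = 11, c = [7, 1, 8, 9, 10].

Step 1: column multipliers v_i = (∏_{j≠i}(α_i − α_j))^{−1} mod 13.
  i = 1 (α = 7): (7−3)(7−12)(7−4)(7−9) = 4·(−5)·3·(−2) = 120 ≡ 3, so v_1 = 3^{−1} = 9 (mod 13).
  i = 2 (α = 3): (3−7)(3−12)(3−4)(3−9) = (−4)·(−9)·(−1)·(−6) = 216 ≡ 8, so v_2 = 8^{−1} = 5 (mod 13).
  i = 3 (α = 12): (12−7)(12−3)(12−4)(12−9) = 5·9·8·3 = 1080 ≡ 1, so v_3 = 1^{−1} = 1 (mod 13).
  i = 4 (α = 4): (4−7)(4−3)(4−12)(4−9) = (−3)·1·(−8)·(−5) = −120 ≡ 10, so v_4 = 10^{−1} = 4 (mod 13).
  i = 5 (α = 9): (9−7)(9−3)(9−12)(9−4) = 2·6·(−3)·5 = −180 ≡ 2, so v_5 = 2^{−1} = 7 (mod 13).
  v = [9, 5, 1, 4, 7].
Step 2: syndromes of r = [5, 1, 8, 9, 10] (all sums mod 13).
  S_0 = Σ v_i r_i = 9·5 + 5·1 + 1·8 + 4·9 + 7·10 = 164 ≡ 8.
  S_1 = Σ v_i α_i r_i = 9·7·5 + 5·3·1 + 1·12·8 + 4·4·9 + 7·9·10 = 1200 ≡ 4.
  α_i^2 mod 13 = [10, 9, 1, 3, 3].
  S_2 = Σ v_i α_i^2 r_i = 9·10·5 + 5·9·1 + 1·1·8 + 4·3·9 + 7·3·10 = 821 ≡ 2.
  S = (8, 4, 2) ≠ 0, so r is not a codeword (an error is present).
Step 3: locate the error. For a single error e at position i, S_ℓ = v_i·e·α_i^ℓ, so α_err = S_1/S_0.
  S_0^{−1} = 8^{−1} = 5 (mod 13), so α_err = 4·5 = 20 ≡ 7 = α_1. Error position i = 1.
  Consistency check: S_2/S_1 = 2·10 = 20 ≡ 7 = α_err ✓ (single-error assumption holds).
Step 4: error magnitude e = S_0/v_1 = S_0·∏_{j≠1}(α_1 − α_j) = 8·3 = 24 ≡ 11 (mod 13).
Step 5: correct position 1: c_1 = r_1 − e = 5 − 11 ≡ 7 (mod 13). Hence c = [7, 1, 8, 9, 10].
  Check: interpolating c through the α_i gives m(x) = 3 + 8·x (degree < 2) with m(α_i) = c_i for every i, so c is indeed a codeword.


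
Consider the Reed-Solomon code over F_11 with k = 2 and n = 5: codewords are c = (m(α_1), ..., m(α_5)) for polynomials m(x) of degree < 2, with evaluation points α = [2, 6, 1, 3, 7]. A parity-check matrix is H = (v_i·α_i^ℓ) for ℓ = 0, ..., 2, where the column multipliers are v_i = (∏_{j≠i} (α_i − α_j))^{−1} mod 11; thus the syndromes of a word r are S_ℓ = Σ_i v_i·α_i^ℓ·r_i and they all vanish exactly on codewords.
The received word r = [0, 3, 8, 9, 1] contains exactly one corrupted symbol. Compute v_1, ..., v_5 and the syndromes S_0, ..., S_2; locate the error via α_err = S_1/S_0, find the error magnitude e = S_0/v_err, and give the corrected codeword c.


S = (10, 10, 10), error at position 3, error magnitude e = 6, c = [0, 3, 2, 9, 1].

Step 1: column multipliers v_i = (∏_{j≠i}(α_i − α_j))^{−1} mod 11.
  i = 1 (α = 2): (2−6)(2−1)(2−3)(2−7) = (−4)·1·(−1)·(−5) = −20 ≡ 2, so v_1 = 2^{−1} = 6 (mod 11).
  i = 2 (α = 6): (6−2)(6−1)(6−3)(6−7) = 4·5·3·(−1) = −60 ≡ 6, so v_2 = 6^{−1} = 2 (mod 11).
  i = 3 (α = 1): (1−2)(1−6)(1−3)(1−7) = (−1)·(−5)·(−2)·(−6) = 60 ≡ 5, so v_3 = 5^{−1} = 9 (mod 11).
  i = 4 (α = 3): (3−2)(3−6)(3−1)(3−7) = 1·(−3)·2·(−4) = 24 ≡ 2, so v_4 = 2^{−1} = 6 (mod 11).
  i = 5 (α = 7): (7−2)(7−6)(7−1)(7−3) = 5·1·6·4 = 120 ≡ 10, so v_5 = 10^{−1} = 10 (mod 11).
  v = [6, 2, 9, 6, 10].
Step 2: syndromes of r = [0, 3, 8, 9, 1] (all sums mod 11).
  S_0 = Σ v_i r_i = 6·0 + 2·3 + 9·8 + 6·9 + 10·1 = 142 ≡ 10.
  S_1 = Σ v_i α_i r_i = 6·2·0 + 2·6·3 + 9·1·8 + 6·3·9 + 10·7·1 = 340 ≡ 10.
  α_i^2 mod 11 = [4, 3, 1, 9, 5].
  S_2 = Σ v_i α_i^2 r_i = 6·4·0 + 2·3·3 + 9·1·8 + 6·9·9 + 10·5·1 = 626 ≡ 10.
  S = (10, 10, 10) ≠ 0, so r is not a codeword (an error is present).
Step 3: locate the error. For a single error e at position i, S_ℓ = v_i·e·α_i^ℓ, so α_err = S_1/S_0.
  S_0^{−1} = 10^{−1} = 10 (mod 11), so α_err = 10·10 = 100 ≡ 1 = α_3. Error position i = 3.
  Consistency check: S_2/S_1 = 10·10 = 100 ≡ 1 = α_err ✓ (single-error assumption holds).
Step 4: error magnitude e = S_0/v_3 = S_0·∏_{j≠3}(α_3 − α_j) = 10·5 = 50 ≡ 6 (mod 11).
Step 5: correct position 3: c_3 = r_3 − e = 8 − 6 ≡ 2 (mod 11). Hence c = [0, 3, 2, 9, 1].
  Check: interpolating c through the α_i gives m(x) = 4 + 9·x (degree < 2) with m(α_i) = c_i for every i, so c is indeed a codeword.


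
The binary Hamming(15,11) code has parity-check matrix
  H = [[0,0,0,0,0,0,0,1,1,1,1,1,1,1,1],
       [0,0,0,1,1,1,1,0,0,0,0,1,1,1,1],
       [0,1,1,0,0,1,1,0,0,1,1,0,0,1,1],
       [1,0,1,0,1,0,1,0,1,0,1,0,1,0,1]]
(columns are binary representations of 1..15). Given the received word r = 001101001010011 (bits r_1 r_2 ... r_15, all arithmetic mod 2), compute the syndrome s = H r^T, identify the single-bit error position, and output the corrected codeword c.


s = (0, 0, 1, 0)^T, error position = 2, corrected codeword c = 011101001010011

Compute s = H r^T mod 2 one row at a time:
  s_1 = 0 + 1 + 0 + 1 + 0 + 0 + 1 + 1 = 4 ≡ 0 (mod 2).
  s_2 = 1 + 0 + 1 + 0 + 0 + 0 + 1 + 1 = 4 ≡ 0 (mod 2).
  s_3 = 0 + 1 + 1 + 0 + 0 + 1 + 1 + 1 = 5 ≡ 1 (mod 2).
  s_4 = 0 + 1 + 0 + 0 + 1 + 1 + 0 + 1 = 4 ≡ 0 (mod 2).
s = (0, 0, 1, 0)^T — this equals column 2 of H (binary 0010), so error is at position 2.
Correct: flip bit 2 of r = 001101001010011 to get c = 011101001010011.


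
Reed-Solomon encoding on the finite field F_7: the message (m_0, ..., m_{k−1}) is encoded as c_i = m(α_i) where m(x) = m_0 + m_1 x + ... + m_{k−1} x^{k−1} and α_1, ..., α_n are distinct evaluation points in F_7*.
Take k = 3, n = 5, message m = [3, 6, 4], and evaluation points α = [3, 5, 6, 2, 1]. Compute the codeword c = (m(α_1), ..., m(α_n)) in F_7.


c = [1, 0, 1, 3, 6]

Message polynomial: m(x) = 3 + 6·x + 4·x^2 (mod 7).
For each evaluation point α_i, compute m(α_i) mod 7:
  α_1 = 3: Horner steps 4 → 4 → 1, so m(3) = 1.
  α_2 = 5: Horner steps 4 → 5 → 0, so m(5) = 0.
  α_3 = 6: Horner steps 4 → 2 → 1, so m(6) = 1.
  α_4 = 2: Horner steps 4 → 0 → 3, so m(2) = 3.
  α_5 = 1: Horner steps 4 → 3 → 6, so m(1) = 6.
Codeword c = [1, 0, 1, 3, 6] ∈ F_7^5.


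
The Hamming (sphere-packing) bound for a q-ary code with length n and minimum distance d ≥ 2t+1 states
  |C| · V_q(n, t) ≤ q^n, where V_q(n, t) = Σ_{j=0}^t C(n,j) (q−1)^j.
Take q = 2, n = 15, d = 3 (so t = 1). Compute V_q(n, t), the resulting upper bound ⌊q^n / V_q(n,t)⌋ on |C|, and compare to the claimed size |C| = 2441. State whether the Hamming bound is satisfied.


V_q(n, t) = 16, q^n = 32768, Hamming bound = 2048, |C| = 2441 > bound (violated).

Step 1: Compute V_q(n, t) = Σ_{j=0}^1 C(n, j) (q−1)^j.
  j = 0: C(15,0)·(1)^0 = 1·1 = 1.
  j = 1: C(15,1)·(1)^1 = 15·1 = 15.
  V_q(n, t) = 1 + 15 = 16.
Step 2: q^n = 2^15 = 32768.
Step 3: Hamming bound ⌊q^n / V_q(n,t)⌋ = ⌊32768/16⌋ = 2048.
Step 4: Compare |C| = 2441 to 2048: violated.
The claimed |C| lies above the Hamming bound, so no 2-ary code of length 15 with d ≥ 3 can have 2441 codewords.


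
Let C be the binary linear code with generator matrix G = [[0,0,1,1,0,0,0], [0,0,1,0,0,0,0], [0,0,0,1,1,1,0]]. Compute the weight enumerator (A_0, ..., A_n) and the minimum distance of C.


Weight distribution: A_0 = 1, A_1 = 2, A_2 = 2, A_3 = 2, A_4 = 1. Minimum distance d = 1.

Enumerate all 2^3 = 8 messages m ∈ F_2^3.
For each, compute codeword c = mG in F_2^7, then tally its weight.
  m = 000 → c = 0000000, weight = 0.
  m = 100 → c = 0011000, weight = 2.
  m = 010 → c = 0010000, weight = 1.
  m = 110 → c = 0001000, weight = 1.
  m = 001 → c = 0001110, weight = 3.
  m = 101 → c = 0010110, weight = 3.
  m = 011 → c = 0011110, weight = 4.
  m = 111 → c = 0000110, weight = 2.
Tally weights:
  weight 0: 1 codewords.
  weight 1: 2 codewords.
  weight 2: 2 codewords.
  weight 3: 2 codewords.
  weight 4: 1 codewords.
Minimum distance d = smallest w > 0 with A_w > 0 = 1.
Sanity: Σ A_w = 8 = 2^3 = 8 ✓.


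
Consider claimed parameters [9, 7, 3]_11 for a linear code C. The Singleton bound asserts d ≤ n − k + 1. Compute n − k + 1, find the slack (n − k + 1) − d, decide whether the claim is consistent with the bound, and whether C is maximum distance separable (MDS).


Singleton RHS = n − k + 1 = 3, slack = 0, bound satisfied, MDS.

Singleton bound: d ≤ n − k + 1.
Here n = 9, k = 7, so n − k + 1 = 3.
Given d = 3, check d ≤ 3: YES.
Slack = (n − k + 1) − d = 0.
The code is MDS (slack = 0).
Description: the claimed parameters are [9, 7, 3]_11; such a code would be MDS (meets Singleton bound).


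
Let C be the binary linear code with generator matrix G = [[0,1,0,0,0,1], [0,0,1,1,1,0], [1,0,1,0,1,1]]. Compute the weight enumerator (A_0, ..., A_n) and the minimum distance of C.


Weight distribution: A_0 = 1, A_2 = 1, A_3 = 3, A_4 = 2, A_5 = 1. Minimum distance d = 2.

Enumerate all 2^3 = 8 messages m ∈ F_2^3.
For each, compute codeword c = mG in F_2^6, then tally its weight.
  m = 000 → c = 000000, weight = 0.
  m = 100 → c = 010001, weight = 2.
  m = 010 → c = 001110, weight = 3.
  m = 110 → c = 011111, weight = 5.
  m = 001 → c = 101011, weight = 4.
  m = 101 → c = 111010, weight = 4.
  m = 011 → c = 100101, weight = 3.
  m = 111 → c = 110100, weight = 3.
Tally weights:
  weight 0: 1 codewords.
  weight 2: 1 codewords.
  weight 3: 3 codewords.
  weight 4: 2 codewords.
  weight 5: 1 codewords.
Minimum distance d = smallest w > 0 with A_w > 0 = 2.
Sanity: Σ A_w = 8 = 2^3 = 8 ✓.


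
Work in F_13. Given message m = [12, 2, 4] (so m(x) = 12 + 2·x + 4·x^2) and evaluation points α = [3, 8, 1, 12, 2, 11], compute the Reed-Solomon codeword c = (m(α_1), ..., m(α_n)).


c = [2, 11, 5, 1, 6, 11]

Message polynomial: m(x) = 12 + 2·x + 4·x^2 (mod 13).
For each evaluation point α_i, compute m(α_i) mod 13:
  α_1 = 3: Horner steps 4 → 1 → 2, so m(3) = 2.
  α_2 = 8: Horner steps 4 → 8 → 11, so m(8) = 11.
  α_3 = 1: Horner steps 4 → 6 → 5, so m(1) = 5.
  α_4 = 12: Horner steps 4 → 11 → 1, so m(12) = 1.
  α_5 = 2: Horner steps 4 → 10 → 6, so m(2) = 6.
  α_6 = 11: Horner steps 4 → 7 → 11, so m(11) = 11.
Codeword c = [2, 11, 5, 1, 6, 11] ∈ F_13^6.


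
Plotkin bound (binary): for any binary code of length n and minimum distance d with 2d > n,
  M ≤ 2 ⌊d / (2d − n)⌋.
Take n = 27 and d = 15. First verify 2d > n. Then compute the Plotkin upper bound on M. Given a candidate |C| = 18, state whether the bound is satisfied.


Plotkin bound M ≤ 10; given |C| = 18 > bound (violated).

Check applicability: 2d = 30, n = 27.
2d − n = 3 > 0, so Plotkin applies.
Compute d/(2d−n) = 15/3 ≈ 5.0000.
⌊d/(2d−n)⌋ = 5.
Plotkin bound: M ≤ 2·5 = 10.
Given |C| = 18, check: VIOLATED.
This |C| is above the Plotkin bound, so no binary code with n = 27, d = 15 and 18 codewords exists.


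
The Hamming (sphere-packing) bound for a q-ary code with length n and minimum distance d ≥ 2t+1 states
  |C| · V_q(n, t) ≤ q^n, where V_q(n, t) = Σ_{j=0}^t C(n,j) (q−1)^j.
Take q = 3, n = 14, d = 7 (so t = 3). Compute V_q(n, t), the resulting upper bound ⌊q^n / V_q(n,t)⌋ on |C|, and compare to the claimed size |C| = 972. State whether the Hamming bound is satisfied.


V_q(n, t) = 3305, q^n = 4782969, Hamming bound = 1447, |C| = 972 ≤ bound (satisfied).

Step 1: Compute V_q(n, t) = Σ_{j=0}^3 C(n, j) (q−1)^j.
  j = 0: C(14,0)·(2)^0 = 1·1 = 1.
  j = 1: C(14,1)·(2)^1 = 14·2 = 28.
  j = 2: C(14,2)·(2)^2 = 91·4 = 364.
  j = 3: C(14,3)·(2)^3 = 364·8 = 2912.
  V_q(n, t) = 1 + 28 + 364 + 2912 = 3305.
Step 2: q^n = 3^14 = 4782969.
Step 3: Hamming bound ⌊q^n / V_q(n,t)⌋ = ⌊4782969/3305⌋ = 1447.
Step 4: Compare |C| = 972 to 1447: satisfied.
The claimed |C| lies below the Hamming bound.


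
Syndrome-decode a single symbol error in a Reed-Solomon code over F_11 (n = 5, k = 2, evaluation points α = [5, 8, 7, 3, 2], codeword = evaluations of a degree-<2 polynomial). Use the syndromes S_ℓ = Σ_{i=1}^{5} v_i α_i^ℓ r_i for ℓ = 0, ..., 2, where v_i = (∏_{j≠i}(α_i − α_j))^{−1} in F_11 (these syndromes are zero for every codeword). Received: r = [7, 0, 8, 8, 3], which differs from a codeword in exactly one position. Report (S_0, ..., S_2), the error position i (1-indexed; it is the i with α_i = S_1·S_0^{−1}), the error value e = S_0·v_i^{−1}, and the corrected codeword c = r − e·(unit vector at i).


S = (6, 9, 8), error at position 3, error magnitude e = 2, c = [7, 0, 6, 8, 3].

Step 1: column multipliers v_i = (∏_{j≠i}(α_i − α_j))^{−1} mod 11.
  i = 1 (α = 5): (5−8)(5−7)(5−3)(5−2) = (−3)·(−2)·2·3 = 36 ≡ 3, so v_1 = 3^{−1} = 4 (mod 11).
  i = 2 (α = 8): (8−5)(8−7)(8−3)(8−2) = 3·1·5·6 = 90 ≡ 2, so v_2 = 2^{−1} = 6 (mod 11).
  i = 3 (α = 7): (7−5)(7−8)(7−3)(7−2) = 2·(−1)·4·5 = −40 ≡ 4, so v_3 = 4^{−1} = 3 (mod 11).
  i = 4 (α = 3): (3−5)(3−8)(3−7)(3−2) = (−2)·(−5)·(−4)·1 = −40 ≡ 4, so v_4 = 4^{−1} = 3 (mod 11).
  i = 5 (α = 2): (2−5)(2−8)(2−7)(2−3) = (−3)·(−6)·(−5)·(−1) = 90 ≡ 2, so v_5 = 2^{−1} = 6 (mod 11).
  v = [4, 6, 3, 3, 6].
Step 2: syndromes of r = [7, 0, 8, 8, 3] (all sums mod 11).
  S_0 = Σ v_i r_i = 4·7 + 6·0 + 3·8 + 3·8 + 6·3 = 94 ≡ 6.
  S_1 = Σ v_i α_i r_i = 4·5·7 + 6·8·0 + 3·7·8 + 3·3·8 + 6·2·3 = 416 ≡ 9.
  α_i^2 mod 11 = [3, 9, 5, 9, 4].
  S_2 = Σ v_i α_i^2 r_i = 4·3·7 + 6·9·0 + 3·5·8 + 3·9·8 + 6·4·3 = 492 ≡ 8.
  S = (6, 9, 8) ≠ 0, so r is not a codeword (an error is present).
Step 3: locate the error. For a single error e at position i, S_ℓ = v_i·e·α_i^ℓ, so α_err = S_1/S_0.
  S_0^{−1} = 6^{−1} = 2 (mod 11), so α_err = 9·2 = 18 ≡ 7 = α_3. Error position i = 3.
  Consistency check: S_2/S_1 = 8·5 = 40 ≡ 7 = α_err ✓ (single-error assumption holds).
Step 4: error magnitude e = S_0/v_3 = S_0·∏_{j≠3}(α_3 − α_j) = 6·4 = 24 ≡ 2 (mod 11).
Step 5: correct position 3: c_3 = r_3 − e = 8 − 2 ≡ 6 (mod 11). Hence c = [7, 0, 6, 8, 3].
  Check: interpolating c through the α_i gives m(x) = 4 + 5·x (degree < 2) with m(α_i) = c_i for every i, so c is indeed a codeword.


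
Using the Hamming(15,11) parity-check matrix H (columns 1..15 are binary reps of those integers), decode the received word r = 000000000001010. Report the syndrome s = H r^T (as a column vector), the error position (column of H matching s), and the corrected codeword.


s = (0, 0, 1, 0)^T, error position = 2, corrected codeword c = 010000000001010

Compute s = H r^T mod 2 one row at a time:
  s_1 = 0 + 0 + 0 + 0 + 1 + 0 + 1 + 0 = 2 ≡ 0 (mod 2).
  s_2 = 0 + 0 + 0 + 0 + 1 + 0 + 1 + 0 = 2 ≡ 0 (mod 2).
  s_3 = 0 + 0 + 0 + 0 + 0 + 0 + 1 + 0 = 1 ≡ 1 (mod 2).
  s_4 = 0 + 0 + 0 + 0 + 0 + 0 + 0 + 0 = 0 ≡ 0 (mod 2).
s = (0, 0, 1, 0)^T — this equals column 2 of H (binary 0010), so error is at position 2.
Correct: flip bit 2 of r = 000000000001010 to get c = 010000000001010.


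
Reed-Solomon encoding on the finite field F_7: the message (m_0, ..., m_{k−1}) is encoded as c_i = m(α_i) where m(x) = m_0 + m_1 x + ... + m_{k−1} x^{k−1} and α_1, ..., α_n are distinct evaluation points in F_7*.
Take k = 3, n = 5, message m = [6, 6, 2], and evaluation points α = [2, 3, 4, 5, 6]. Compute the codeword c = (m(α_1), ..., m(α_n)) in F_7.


c = [5, 0, 6, 2, 2]

Message polynomial: m(x) = 6 + 6·x + 2·x^2 (mod 7).
For each evaluation point α_i, compute m(α_i) mod 7:
  α_1 = 2: Horner steps 2 → 3 → 5, so m(2) = 5.
  α_2 = 3: Horner steps 2 → 5 → 0, so m(3) = 0.
  α_3 = 4: Horner steps 2 → 0 → 6, so m(4) = 6.
  α_4 = 5: Horner steps 2 → 2 → 2, so m(5) = 2.
  α_5 = 6: Horner steps 2 → 4 → 2, so m(6) = 2.
Codeword c = [5, 0, 6, 2, 2] ∈ F_7^5.


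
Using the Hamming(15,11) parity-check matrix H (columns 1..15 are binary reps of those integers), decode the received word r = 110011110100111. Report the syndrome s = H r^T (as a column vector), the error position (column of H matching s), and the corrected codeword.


s = (1, 0, 0, 1)^T, error position = 9, corrected codeword c = 110011111100111

Compute s = H r^T mod 2 one row at a time:
  s_1 = 1 + 0 + 1 + 0 + 0 + 1 + 1 + 1 = 5 ≡ 1 (mod 2).
  s_2 = 0 + 1 + 1 + 1 + 0 + 1 + 1 + 1 = 6 ≡ 0 (mod 2).
  s_3 = 1 + 0 + 1 + 1 + 1 + 0 + 1 + 1 = 6 ≡ 0 (mod 2).
  s_4 = 1 + 0 + 1 + 1 + 0 + 0 + 1 + 1 = 5 ≡ 1 (mod 2).
s = (1, 0, 0, 1)^T — this equals column 9 of H (binary 1001), so error is at position 9.
Correct: flip bit 9 of r = 110011110100111 to get c = 110011111100111.


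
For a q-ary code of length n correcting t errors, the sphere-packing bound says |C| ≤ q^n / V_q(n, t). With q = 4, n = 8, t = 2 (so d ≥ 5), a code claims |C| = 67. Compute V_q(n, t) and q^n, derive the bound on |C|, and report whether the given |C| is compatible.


V_q(n, t) = 277, q^n = 65536, Hamming bound = 236, |C| = 67 ≤ bound (satisfied).

Step 1: Compute V_q(n, t) = Σ_{j=0}^2 C(n, j) (q−1)^j.
  j = 0: C(8,0)·(3)^0 = 1·1 = 1.
  j = 1: C(8,1)·(3)^1 = 8·3 = 24.
  j = 2: C(8,2)·(3)^2 = 28·9 = 252.
  V_q(n, t) = 1 + 24 + 252 = 277.
Step 2: q^n = 4^8 = 65536.
Step 3: Hamming bound ⌊q^n / V_q(n,t)⌋ = ⌊65536/277⌋ = 236.
Step 4: Compare |C| = 67 to 236: satisfied.
The claimed |C| lies below the Hamming bound.


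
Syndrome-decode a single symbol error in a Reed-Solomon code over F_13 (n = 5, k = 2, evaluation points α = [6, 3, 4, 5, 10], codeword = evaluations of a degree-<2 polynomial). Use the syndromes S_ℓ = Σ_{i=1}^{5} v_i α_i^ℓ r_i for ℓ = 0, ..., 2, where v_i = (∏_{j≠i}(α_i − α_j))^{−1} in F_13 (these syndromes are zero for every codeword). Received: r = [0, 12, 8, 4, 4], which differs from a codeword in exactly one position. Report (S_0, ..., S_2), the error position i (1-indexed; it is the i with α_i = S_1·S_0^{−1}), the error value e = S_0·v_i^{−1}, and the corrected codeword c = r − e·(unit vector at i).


S = (9, 12, 3), error at position 5, error magnitude e = 7, c = [0, 12, 8, 4, 10].

Step 1: column multipliers v_i = (∏_{j≠i}(α_i − α_j))^{−1} mod 13.
  i = 1 (α = 6): (6−3)(6−4)(6−5)(6−10) = 3·2·1·(−4) = −24 ≡ 2, so v_1 = 2^{−1} = 7 (mod 13).
  i = 2 (α = 3): (3−6)(3−4)(3−5)(3−10) = (−3)·(−1)·(−2)·(−7) = 42 ≡ 3, so v_2 = 3^{−1} = 9 (mod 13).
  i = 3 (α = 4): (4−6)(4−3)(4−5)(4−10) = (−2)·1·(−1)·(−6) = −12 ≡ 1, so v_3 = 1^{−1} = 1 (mod 13).
  i = 4 (α = 5): (5−6)(5−3)(5−4)(5−10) = (−1)·2·1·(−5) = 10 ≡ 10, so v_4 = 10^{−1} = 4 (mod 13).
  i = 5 (α = 10): (10−6)(10−3)(10−4)(10−5) = 4·7·6·5 = 840 ≡ 8, so v_5 = 8^{−1} = 5 (mod 13).
  v = [7, 9, 1, 4, 5].
Step 2: syndromes of r = [0, 12, 8, 4, 4] (all sums mod 13).
  S_0 = Σ v_i r_i = 7·0 + 9·12 + 1·8 + 4·4 + 5·4 = 152 ≡ 9.
  S_1 = Σ v_i α_i r_i = 7·6·0 + 9·3·12 + 1·4·8 + 4·5·4 + 5·10·4 = 636 ≡ 12.
  α_i^2 mod 13 = [10, 9, 3, 12, 9].
  S_2 = Σ v_i α_i^2 r_i = 7·10·0 + 9·9·12 + 1·3·8 + 4·12·4 + 5·9·4 = 1368 ≡ 3.
  S = (9, 12, 3) ≠ 0, so r is not a codeword (an error is present).
Step 3: locate the error. For a single error e at position i, S_ℓ = v_i·e·α_i^ℓ, so α_err = S_1/S_0.
  S_0^{−1} = 9^{−1} = 3 (mod 13), so α_err = 12·3 = 36 ≡ 10 = α_5. Error position i = 5.
  Consistency check: S_2/S_1 = 3·12 = 36 ≡ 10 = α_err ✓ (single-error assumption holds).
Step 4: error magnitude e = S_0/v_5 = S_0·∏_{j≠5}(α_5 − α_j) = 9·8 = 72 ≡ 7 (mod 13).
Step 5: correct position 5: c_5 = r_5 − e = 4 − 7 ≡ 10 (mod 13). Hence c = [0, 12, 8, 4, 10].
  Check: interpolating c through the α_i gives m(x) = 11 + 9·x (degree < 2) with m(α_i) = c_i for every i, so c is indeed a codeword.
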